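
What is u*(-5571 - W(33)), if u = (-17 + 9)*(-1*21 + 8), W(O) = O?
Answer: -582816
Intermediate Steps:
u = 104 (u = -8*(-21 + 8) = -8*(-13) = 104)
u*(-5571 - W(33)) = 104*(-5571 - 1*33) = 104*(-5571 - 33) = 104*(-5604) = -582816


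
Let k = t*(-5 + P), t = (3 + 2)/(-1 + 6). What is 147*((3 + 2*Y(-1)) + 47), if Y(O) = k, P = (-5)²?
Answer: 13230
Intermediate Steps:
P = 25
t = 1 (t = 5/5 = 5*(⅕) = 1)
k = 20 (k = 1*(-5 + 25) = 1*20 = 20)
Y(O) = 20
147*((3 + 2*Y(-1)) + 47) = 147*((3 + 2*20) + 47) = 147*((3 + 40) + 47) = 147*(43 + 47) = 147*90 = 13230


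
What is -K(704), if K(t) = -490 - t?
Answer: 1194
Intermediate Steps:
-K(704) = -(-490 - 1*704) = -(-490 - 704) = -1*(-1194) = 1194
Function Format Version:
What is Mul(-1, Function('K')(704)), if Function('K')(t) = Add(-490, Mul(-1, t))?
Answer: 1194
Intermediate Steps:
Mul(-1, Function('K')(704)) = Mul(-1, Add(-490, Mul(-1, 704))) = Mul(-1, Add(-490, -704)) = Mul(-1, -1194) = 1194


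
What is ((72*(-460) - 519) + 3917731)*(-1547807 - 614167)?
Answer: -8397305917608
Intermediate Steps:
((72*(-460) - 519) + 3917731)*(-1547807 - 614167) = ((-33120 - 519) + 3917731)*(-2161974) = (-33639 + 3917731)*(-2161974) = 3884092*(-2161974) = -8397305917608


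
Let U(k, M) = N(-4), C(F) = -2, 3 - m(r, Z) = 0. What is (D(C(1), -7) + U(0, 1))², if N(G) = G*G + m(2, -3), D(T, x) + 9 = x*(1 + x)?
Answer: 2704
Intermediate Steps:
m(r, Z) = 3 (m(r, Z) = 3 - 1*0 = 3 + 0 = 3)
D(T, x) = -9 + x*(1 + x)
N(G) = 3 + G² (N(G) = G*G + 3 = G² + 3 = 3 + G²)
U(k, M) = 19 (U(k, M) = 3 + (-4)² = 3 + 16 = 19)
(D(C(1), -7) + U(0, 1))² = ((-9 - 7 + (-7)²) + 19)² = ((-9 - 7 + 49) + 19)² = (33 + 19)² = 52² = 2704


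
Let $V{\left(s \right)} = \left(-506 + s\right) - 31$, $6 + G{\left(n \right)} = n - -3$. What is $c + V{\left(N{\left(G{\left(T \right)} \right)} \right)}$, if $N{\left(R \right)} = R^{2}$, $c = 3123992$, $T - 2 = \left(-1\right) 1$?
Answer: $3123459$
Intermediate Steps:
$T = 1$ ($T = 2 - 1 = 1$)
$G{\left(n \right)} = -3 + n$ ($G{\left(n \right)} = -6 + \left(n - -3\right) = -6 + \left(n + 3\right) = -6 + \left(3 + n\right) = -3 + n$)
$V{\left(s \right)} = -537 + s$
$c + V{\left(N{\left(G{\left(T \right)} \right)} \right)} = 3123992 - \left(537 - \left(-3 + 1\right)^{2}\right) = 3123992 - \left(537 - \left(-2\right)^{2}\right) = 3123992 + \left(-537 + 4\right) = 3123992 - 533 = 3123459$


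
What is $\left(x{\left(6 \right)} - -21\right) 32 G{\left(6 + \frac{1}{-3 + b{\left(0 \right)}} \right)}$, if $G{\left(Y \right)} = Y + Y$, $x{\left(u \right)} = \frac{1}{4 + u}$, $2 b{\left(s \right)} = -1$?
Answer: $\frac{54016}{7} \approx 7716.6$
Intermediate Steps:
$b{\left(s \right)} = - \frac{1}{2}$ ($b{\left(s \right)} = \frac{1}{2} \left(-1\right) = - \frac{1}{2}$)
$G{\left(Y \right)} = 2 Y$
$\left(x{\left(6 \right)} - -21\right) 32 G{\left(6 + \frac{1}{-3 + b{\left(0 \right)}} \right)} = \left(\frac{1}{4 + 6} - -21\right) 32 \cdot 2 \left(6 + \frac{1}{-3 - \frac{1}{2}}\right) = \left(\frac{1}{10} + 21\right) 32 \cdot 2 \left(6 + \frac{1}{- \frac{7}{2}}\right) = \left(\frac{1}{10} + 21\right) 32 \cdot 2 \left(6 - \frac{2}{7}\right) = \frac{211}{10} \cdot 32 \cdot 2 \cdot \frac{40}{7} = \frac{3376}{5} \cdot \frac{80}{7} = \frac{54016}{7}$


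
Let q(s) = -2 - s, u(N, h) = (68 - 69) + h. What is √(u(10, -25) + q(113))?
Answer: I*√141 ≈ 11.874*I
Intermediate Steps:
u(N, h) = -1 + h
√(u(10, -25) + q(113)) = √((-1 - 25) + (-2 - 1*113)) = √(-26 + (-2 - 113)) = √(-26 - 115) = √(-141) = I*√141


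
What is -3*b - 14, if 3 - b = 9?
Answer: 4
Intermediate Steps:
b = -6 (b = 3 - 1*9 = 3 - 9 = -6)
-3*b - 14 = -3*(-6) - 14 = 18 - 14 = 4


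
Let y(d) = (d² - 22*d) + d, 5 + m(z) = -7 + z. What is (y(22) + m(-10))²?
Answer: 0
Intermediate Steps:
m(z) = -12 + z (m(z) = -5 + (-7 + z) = -12 + z)
y(d) = d² - 21*d
(y(22) + m(-10))² = (22*(-21 + 22) + (-12 - 10))² = (22*1 - 22)² = (22 - 22)² = 0² = 0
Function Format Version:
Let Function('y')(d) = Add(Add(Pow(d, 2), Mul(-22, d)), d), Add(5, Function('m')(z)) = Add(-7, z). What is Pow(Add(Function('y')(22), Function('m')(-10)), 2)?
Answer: 0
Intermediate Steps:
Function('m')(z) = Add(-12, z) (Function('m')(z) = Add(-5, Add(-7, z)) = Add(-12, z))
Function('y')(d) = Add(Pow(d, 2), Mul(-21, d))
Pow(Add(Function('y')(22), Function('m')(-10)), 2) = Pow(Add(Mul(22, Add(-21, 22)), Add(-12, -10)), 2) = Pow(Add(Mul(22, 1), -22), 2) = Pow(Add(22, -22), 2) = Pow(0, 2) = 0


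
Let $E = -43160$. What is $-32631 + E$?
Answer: $-75791$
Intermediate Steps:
$-32631 + E = -32631 - 43160 = -75791$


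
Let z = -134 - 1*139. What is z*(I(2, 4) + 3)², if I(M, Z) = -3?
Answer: 0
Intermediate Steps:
z = -273 (z = -134 - 139 = -273)
z*(I(2, 4) + 3)² = -273*(-3 + 3)² = -273*0² = -273*0 = 0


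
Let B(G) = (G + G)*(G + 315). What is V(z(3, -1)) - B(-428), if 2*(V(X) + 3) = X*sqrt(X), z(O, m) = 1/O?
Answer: -96731 + sqrt(3)/18 ≈ -96731.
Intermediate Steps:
B(G) = 2*G*(315 + G) (B(G) = (2*G)*(315 + G) = 2*G*(315 + G))
V(X) = -3 + X**(3/2)/2 (V(X) = -3 + (X*sqrt(X))/2 = -3 + X**(3/2)/2)
V(z(3, -1)) - B(-428) = (-3 + (1/3)**(3/2)/2) - 2*(-428)*(315 - 428) = (-3 + (1/3)**(3/2)/2) - 2*(-428)*(-113) = (-3 + (sqrt(3)/9)/2) - 1*96728 = (-3 + sqrt(3)/18) - 96728 = -96731 + sqrt(3)/18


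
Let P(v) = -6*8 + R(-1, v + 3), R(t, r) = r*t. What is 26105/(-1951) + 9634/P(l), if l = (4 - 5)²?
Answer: -10076697/50726 ≈ -198.65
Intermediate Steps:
l = 1 (l = (-1)² = 1)
P(v) = -51 - v (P(v) = -6*8 + (v + 3)*(-1) = -48 + (3 + v)*(-1) = -48 + (-3 - v) = -51 - v)
26105/(-1951) + 9634/P(l) = 26105/(-1951) + 9634/(-51 - 1*1) = 26105*(-1/1951) + 9634/(-51 - 1) = -26105/1951 + 9634/(-52) = -26105/1951 + 9634*(-1/52) = -26105/1951 - 4817/26 = -10076697/50726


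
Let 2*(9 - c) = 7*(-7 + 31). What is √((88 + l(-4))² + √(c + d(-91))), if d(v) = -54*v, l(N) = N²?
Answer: √(10816 + √4839) ≈ 104.33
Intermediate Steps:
c = -75 (c = 9 - 7*(-7 + 31)/2 = 9 - 7*24/2 = 9 - ½*168 = 9 - 84 = -75)
√((88 + l(-4))² + √(c + d(-91))) = √((88 + (-4)²)² + √(-75 - 54*(-91))) = √((88 + 16)² + √(-75 + 4914)) = √(104² + √4839) = √(10816 + √4839)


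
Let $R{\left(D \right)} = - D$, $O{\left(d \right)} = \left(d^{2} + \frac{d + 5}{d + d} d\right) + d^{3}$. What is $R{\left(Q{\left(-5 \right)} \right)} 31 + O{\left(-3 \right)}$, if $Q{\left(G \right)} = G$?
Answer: $138$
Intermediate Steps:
$O{\left(d \right)} = \frac{5}{2} + d^{2} + d^{3} + \frac{d}{2}$ ($O{\left(d \right)} = \left(d^{2} + \frac{5 + d}{2 d} d\right) + d^{3} = \left(d^{2} + \left(\frac{5}{2} + \frac{d}{2}\right)\right) + d^{3} = \left(\frac{5}{2} + d^{2} + \frac{d}{2}\right) + d^{3} = \frac{5}{2} + d^{2} + d^{3} + \frac{d}{2}$)
$R{\left(Q{\left(-5 \right)} \right)} 31 + O{\left(-3 \right)} = \left(-1\right) \left(-5\right) 31 + \left(\frac{5}{2} + \left(-3\right)^{2} + \left(-3\right)^{3} + \frac{1}{2} \left(-3\right)\right) = 5 \cdot 31 + \left(\frac{5}{2} + 9 - 27 - \frac{3}{2}\right) = 155 - 17 = 138$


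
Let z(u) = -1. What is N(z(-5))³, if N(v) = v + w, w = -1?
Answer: -8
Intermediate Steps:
N(v) = -1 + v (N(v) = v - 1 = -1 + v)
N(z(-5))³ = (-1 - 1)³ = (-2)³ = -8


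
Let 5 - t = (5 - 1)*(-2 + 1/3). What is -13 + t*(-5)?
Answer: -214/3 ≈ -71.333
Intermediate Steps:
t = 35/3 (t = 5 - (5 - 1)*(-2 + 1/3) = 5 - 4*(-2 + 1/3) = 5 - 4*(-5)/3 = 5 - 1*(-20/3) = 5 + 20/3 = 35/3 ≈ 11.667)
-13 + t*(-5) = -13 + (35/3)*(-5) = -13 - 175/3 = -214/3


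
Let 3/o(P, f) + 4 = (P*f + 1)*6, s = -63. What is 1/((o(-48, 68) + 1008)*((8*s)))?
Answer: -9791/4974140556 ≈ -1.9684e-6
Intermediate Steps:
o(P, f) = 3/(2 + 6*P*f) (o(P, f) = 3/(-4 + (P*f + 1)*6) = 3/(-4 + (1 + P*f)*6) = 3/(-4 + (6 + 6*P*f)) = 3/(2 + 6*P*f))
1/((o(-48, 68) + 1008)*((8*s))) = 1/((3/(2*(1 + 3*(-48)*68)) + 1008)*((8*(-63)))) = 1/((3/(2*(1 - 9792)) + 1008)*(-504)) = -1/504/((3/2)/(-9791) + 1008) = -1/504/((3/2)*(-1/9791) + 1008) = -1/504/(-3/19582 + 1008) = -1/504/(19738653/19582) = (19582/19738653)*(-1/504) = -9791/4974140556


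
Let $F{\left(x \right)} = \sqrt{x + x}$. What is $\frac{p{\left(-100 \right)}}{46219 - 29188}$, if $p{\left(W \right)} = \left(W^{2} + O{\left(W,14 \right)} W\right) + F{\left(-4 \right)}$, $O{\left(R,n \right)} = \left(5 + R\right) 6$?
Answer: $\frac{67000}{17031} + \frac{2 i \sqrt{2}}{17031} \approx 3.934 + 0.00016608 i$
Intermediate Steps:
$O{\left(R,n \right)} = 30 + 6 R$
$F{\left(x \right)} = \sqrt{2} \sqrt{x}$ ($F{\left(x \right)} = \sqrt{2 x} = \sqrt{2} \sqrt{x}$)
$p{\left(W \right)} = W^{2} + W \left(30 + 6 W\right) + 2 i \sqrt{2}$ ($p{\left(W \right)} = \left(W^{2} + \left(30 + 6 W\right) W\right) + \sqrt{2} \sqrt{-4} = \left(W^{2} + W \left(30 + 6 W\right)\right) + \sqrt{2} \cdot 2 i = \left(W^{2} + W \left(30 + 6 W\right)\right) + 2 i \sqrt{2} = W^{2} + W \left(30 + 6 W\right) + 2 i \sqrt{2}$)
$\frac{p{\left(-100 \right)}}{46219 - 29188} = \frac{7 \left(-100\right)^{2} + 30 \left(-100\right) + 2 i \sqrt{2}}{46219 - 29188} = \frac{7 \cdot 10000 - 3000 + 2 i \sqrt{2}}{46219 - 29188} = \frac{70000 - 3000 + 2 i \sqrt{2}}{17031} = \left(67000 + 2 i \sqrt{2}\right) \frac{1}{17031} = \frac{67000}{17031} + \frac{2 i \sqrt{2}}{17031}$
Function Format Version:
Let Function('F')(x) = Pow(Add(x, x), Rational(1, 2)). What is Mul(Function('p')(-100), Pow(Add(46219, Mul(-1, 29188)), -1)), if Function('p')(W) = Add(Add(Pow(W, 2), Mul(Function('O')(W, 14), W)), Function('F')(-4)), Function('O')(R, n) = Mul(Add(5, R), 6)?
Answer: Add(Rational(67000, 17031), Mul(Rational(2, 17031), I, Pow(2, Rational(1, 2)))) ≈ Add(3.9340, Mul(0.00016608, I))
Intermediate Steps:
Function('O')(R, n) = Add(30, Mul(6, R))
Function('F')(x) = Mul(Pow(2, Rational(1, 2)), Pow(x, Rational(1, 2))) (Function('F')(x) = Pow(Mul(2, x), Rational(1, 2)) = Mul(Pow(2, Rational(1, 2)), Pow(x, Rational(1, 2))))
Function('p')(W) = Add(Pow(W, 2), Mul(W, Add(30, Mul(6, W))), Mul(2, I, Pow(2, Rational(1, 2)))) (Function('p')(W) = Add(Add(Pow(W, 2), Mul(Add(30, Mul(6, W)), W)), Mul(Pow(2, Rational(1, 2)), Pow(-4, Rational(1, 2)))) = Add(Add(Pow(W, 2), Mul(W, Add(30, Mul(6, W)))), Mul(Pow(2, Rational(1, 2)), Mul(2, I))) = Add(Add(Pow(W, 2), Mul(W, Add(30, Mul(6, W)))), Mul(2, I, Pow(2, Rational(1, 2)))) = Add(Pow(W, 2), Mul(W, Add(30, Mul(6, W))), Mul(2, I, Pow(2, Rational(1, 2)))))
Mul(Function('p')(-100), Pow(Add(46219, Mul(-1, 29188)), -1)) = Mul(Add(Mul(7, Pow(-100, 2)), Mul(30, -100), Mul(2, I, Pow(2, Rational(1, 2)))), Pow(Add(46219, Mul(-1, 29188)), -1)) = Mul(Add(Mul(7, 10000), -3000, Mul(2, I, Pow(2, Rational(1, 2)))), Pow(Add(46219, -29188), -1)) = Mul(Add(70000, -3000, Mul(2, I, Pow(2, Rational(1, 2)))), Pow(17031, -1)) = Mul(Add(67000, Mul(2, I, Pow(2, Rational(1, 2)))), Rational(1, 17031)) = Add(Rational(67000, 17031), Mul(Rational(2, 17031), I, Pow(2, Rational(1, 2))))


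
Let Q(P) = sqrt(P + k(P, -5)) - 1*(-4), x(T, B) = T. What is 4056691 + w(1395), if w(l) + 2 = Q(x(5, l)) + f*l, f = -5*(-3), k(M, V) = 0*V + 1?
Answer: 4077618 + sqrt(6) ≈ 4.0776e+6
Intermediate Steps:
k(M, V) = 1 (k(M, V) = 0 + 1 = 1)
f = 15
Q(P) = 4 + sqrt(1 + P) (Q(P) = sqrt(P + 1) - 1*(-4) = sqrt(1 + P) + 4 = 4 + sqrt(1 + P))
w(l) = 2 + sqrt(6) + 15*l (w(l) = -2 + ((4 + sqrt(1 + 5)) + 15*l) = -2 + ((4 + sqrt(6)) + 15*l) = -2 + (4 + sqrt(6) + 15*l) = 2 + sqrt(6) + 15*l)
4056691 + w(1395) = 4056691 + (2 + sqrt(6) + 15*1395) = 4056691 + (2 + sqrt(6) + 20925) = 4056691 + (20927 + sqrt(6)) = 4077618 + sqrt(6)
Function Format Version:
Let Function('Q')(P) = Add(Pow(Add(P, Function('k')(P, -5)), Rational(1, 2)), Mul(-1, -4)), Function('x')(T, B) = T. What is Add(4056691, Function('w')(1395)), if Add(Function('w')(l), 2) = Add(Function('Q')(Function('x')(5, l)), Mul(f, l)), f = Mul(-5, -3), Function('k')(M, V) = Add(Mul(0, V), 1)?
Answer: Add(4077618, Pow(6, Rational(1, 2))) ≈ 4.0776e+6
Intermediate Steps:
Function('k')(M, V) = 1 (Function('k')(M, V) = Add(0, 1) = 1)
f = 15
Function('Q')(P) = Add(4, Pow(Add(1, P), Rational(1, 2))) (Function('Q')(P) = Add(Pow(Add(P, 1), Rational(1, 2)), Mul(-1, -4)) = Add(Pow(Add(1, P), Rational(1, 2)), 4) = Add(4, Pow(Add(1, P), Rational(1, 2))))
Function('w')(l) = Add(2, Pow(6, Rational(1, 2)), Mul(15, l)) (Function('w')(l) = Add(-2, Add(Add(4, Pow(Add(1, 5), Rational(1, 2))), Mul(15, l))) = Add(-2, Add(Add(4, Pow(6, Rational(1, 2))), Mul(15, l))) = Add(-2, Add(4, Pow(6, Rational(1, 2)), Mul(15, l))) = Add(2, Pow(6, Rational(1, 2)), Mul(15, l)))
Add(4056691, Function('w')(1395)) = Add(4056691, Add(2, Pow(6, Rational(1, 2)), Mul(15, 1395))) = Add(4056691, Add(2, Pow(6, Rational(1, 2)), 20925)) = Add(4056691, Add(20927, Pow(6, Rational(1, 2)))) = Add(4077618, Pow(6, Rational(1, 2)))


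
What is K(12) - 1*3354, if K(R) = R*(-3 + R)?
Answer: -3246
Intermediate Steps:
K(12) - 1*3354 = 12*(-3 + 12) - 1*3354 = 12*9 - 3354 = 108 - 3354 = -3246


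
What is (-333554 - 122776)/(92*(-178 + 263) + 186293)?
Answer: -456330/194113 ≈ -2.3508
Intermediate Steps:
(-333554 - 122776)/(92*(-178 + 263) + 186293) = -456330/(92*85 + 186293) = -456330/(7820 + 186293) = -456330/194113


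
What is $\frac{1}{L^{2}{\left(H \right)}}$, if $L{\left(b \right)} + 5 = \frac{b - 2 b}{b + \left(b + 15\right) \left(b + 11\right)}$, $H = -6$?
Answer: $\frac{169}{3969} \approx 0.04258$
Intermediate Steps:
$L{\left(b \right)} = -5 - \frac{b}{b + \left(11 + b\right) \left(15 + b\right)}$ ($L{\left(b \right)} = -5 + \frac{b - 2 b}{b + \left(b + 15\right) \left(b + 11\right)} = -5 + \frac{\left(-1\right) b}{b + \left(15 + b\right) \left(11 + b\right)} = -5 + \frac{\left(-1\right) b}{b + \left(11 + b\right) \left(15 + b\right)} = -5 - \frac{b}{b + \left(11 + b\right) \left(15 + b\right)}$)
$\frac{1}{L^{2}{\left(H \right)}} = \frac{1}{\left(\frac{-825 - -816 - 5 \left(-6\right)^{2}}{165 + \left(-6\right)^{2} + 27 \left(-6\right)}\right)^{2}} = \frac{1}{\left(\frac{-825 + 816 - 180}{165 + 36 - 162}\right)^{2}} = \frac{1}{\left(\frac{-825 + 816 - 180}{39}\right)^{2}} = \frac{1}{\left(\frac{1}{39} \left(-189\right)\right)^{2}} = \frac{1}{\left(- \frac{63}{13}\right)^{2}} = \frac{1}{\frac{3969}{169}} = \frac{169}{3969}$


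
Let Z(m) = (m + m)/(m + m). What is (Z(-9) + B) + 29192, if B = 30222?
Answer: 59415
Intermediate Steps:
Z(m) = 1 (Z(m) = (2*m)/((2*m)) = (2*m)*(1/(2*m)) = 1)
(Z(-9) + B) + 29192 = (1 + 30222) + 29192 = 30223 + 29192 = 59415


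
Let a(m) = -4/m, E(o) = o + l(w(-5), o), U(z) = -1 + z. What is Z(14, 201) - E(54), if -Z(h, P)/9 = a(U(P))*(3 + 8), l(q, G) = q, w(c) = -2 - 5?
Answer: -2251/50 ≈ -45.020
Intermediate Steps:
w(c) = -7
E(o) = -7 + o (E(o) = o - 7 = -7 + o)
Z(h, P) = 396/(-1 + P) (Z(h, P) = -9*(-4/(-1 + P))*(3 + 8) = -9*(-4/(-1 + P))*11 = -(-396)/(-1 + P) = 396/(-1 + P))
Z(14, 201) - E(54) = 396/(-1 + 201) - (-7 + 54) = 396/200 - 1*47 = 396*(1/200) - 47 = 99/50 - 47 = -2251/50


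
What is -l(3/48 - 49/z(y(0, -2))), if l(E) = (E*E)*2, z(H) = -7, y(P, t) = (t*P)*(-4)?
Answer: -12769/128 ≈ -99.758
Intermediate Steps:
y(P, t) = -4*P*t (y(P, t) = (P*t)*(-4) = -4*P*t)
l(E) = 2*E**2 (l(E) = E**2*2 = 2*E**2)
-l(3/48 - 49/z(y(0, -2))) = -2*(3/48 - 49/(-7))**2 = -2*(3*(1/48) - 49*(-1/7))**2 = -2*(1/16 + 7)**2 = -2*(113/16)**2 = -2*12769/256 = -1*12769/128 = -12769/128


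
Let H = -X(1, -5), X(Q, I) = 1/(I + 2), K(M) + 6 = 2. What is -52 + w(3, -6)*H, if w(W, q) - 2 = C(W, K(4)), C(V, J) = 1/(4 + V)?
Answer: -359/7 ≈ -51.286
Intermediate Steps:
K(M) = -4 (K(M) = -6 + 2 = -4)
X(Q, I) = 1/(2 + I)
w(W, q) = 2 + 1/(4 + W)
H = ⅓ (H = -1/(2 - 5) = -1/(-3) = -1*(-⅓) = ⅓ ≈ 0.33333)
-52 + w(3, -6)*H = -52 + ((9 + 2*3)/(4 + 3))*(⅓) = -52 + ((9 + 6)/7)*(⅓) = -52 + ((⅐)*15)*(⅓) = -52 + (15/7)*(⅓) = -52 + 5/7 = -359/7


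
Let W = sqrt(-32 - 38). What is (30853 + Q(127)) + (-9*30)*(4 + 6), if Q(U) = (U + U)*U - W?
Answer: 60411 - I*sqrt(70) ≈ 60411.0 - 8.3666*I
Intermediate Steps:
W = I*sqrt(70) (W = sqrt(-70) = I*sqrt(70) ≈ 8.3666*I)
Q(U) = 2*U**2 - I*sqrt(70) (Q(U) = (U + U)*U - I*sqrt(70) = (2*U)*U - I*sqrt(70) = 2*U**2 - I*sqrt(70))
(30853 + Q(127)) + (-9*30)*(4 + 6) = (30853 + (2*127**2 - I*sqrt(70))) + (-9*30)*(4 + 6) = (30853 + (2*16129 - I*sqrt(70))) - 270*10 = (30853 + (32258 - I*sqrt(70))) - 2700 = (63111 - I*sqrt(70)) - 2700 = 60411 - I*sqrt(70)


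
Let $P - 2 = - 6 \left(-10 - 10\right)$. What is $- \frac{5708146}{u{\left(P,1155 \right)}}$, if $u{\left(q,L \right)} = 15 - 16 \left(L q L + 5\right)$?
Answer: $\frac{5708146}{2604016865} \approx 0.0021921$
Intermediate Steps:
$P = 122$ ($P = 2 - 6 \left(-10 - 10\right) = 2 - -120 = 2 + 120 = 122$)
$u{\left(q,L \right)} = -65 - 16 q L^{2}$ ($u{\left(q,L \right)} = 15 - 16 \left(q L^{2} + 5\right) = 15 - 16 \left(5 + q L^{2}\right) = 15 - \left(80 + 16 q L^{2}\right) = -65 - 16 q L^{2}$)
$- \frac{5708146}{u{\left(P,1155 \right)}} = - \frac{5708146}{-65 - 1952 \cdot 1155^{2}} = - \frac{5708146}{-65 - 1952 \cdot 1334025} = - \frac{5708146}{-65 - 2604016800} = - \frac{5708146}{-2604016865} = \left(-5708146\right) \left(- \frac{1}{2604016865}\right) = \frac{5708146}{2604016865}$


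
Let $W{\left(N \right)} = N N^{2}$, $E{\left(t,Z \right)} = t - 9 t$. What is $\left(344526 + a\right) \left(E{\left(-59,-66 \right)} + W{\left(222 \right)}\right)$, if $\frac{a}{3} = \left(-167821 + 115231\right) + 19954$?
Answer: $2698375779360$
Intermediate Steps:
$E{\left(t,Z \right)} = - 8 t$
$W{\left(N \right)} = N^{3}$
$a = -97908$ ($a = 3 \left(\left(-167821 + 115231\right) + 19954\right) = 3 \left(-52590 + 19954\right) = 3 \left(-32636\right) = -97908$)
$\left(344526 + a\right) \left(E{\left(-59,-66 \right)} + W{\left(222 \right)}\right) = \left(344526 - 97908\right) \left(\left(-8\right) \left(-59\right) + 222^{3}\right) = 246618 \left(472 + 10941048\right) = 246618 \cdot 10941520 = 2698375779360$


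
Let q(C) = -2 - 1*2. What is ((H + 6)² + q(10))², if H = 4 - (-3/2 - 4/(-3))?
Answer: 12794929/1296 ≈ 9872.6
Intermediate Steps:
q(C) = -4 (q(C) = -2 - 2 = -4)
H = 25/6 (H = 4 - (-3*½ - 4*(-⅓)) = 4 - (-3/2 + 4/3) = 4 - 1*(-⅙) = 4 + ⅙ = 25/6 ≈ 4.1667)
((H + 6)² + q(10))² = ((25/6 + 6)² - 4)² = ((61/6)² - 4)² = (3721/36 - 4)² = (3577/36)² = 12794929/1296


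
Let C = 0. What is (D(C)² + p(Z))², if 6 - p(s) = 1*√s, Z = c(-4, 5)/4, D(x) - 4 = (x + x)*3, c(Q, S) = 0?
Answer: 484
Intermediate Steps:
D(x) = 4 + 6*x (D(x) = 4 + (x + x)*3 = 4 + (2*x)*3 = 4 + 6*x)
Z = 0 (Z = 0/4 = 0*(¼) = 0)
p(s) = 6 - √s
(D(C)² + p(Z))² = ((4 + 6*0)² + (6 - √0))² = ((4 + 0)² + (6 - 1*0))² = (4² + (6 + 0))² = (16 + 6)² = 22² = 484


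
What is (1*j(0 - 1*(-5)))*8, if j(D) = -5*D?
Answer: -200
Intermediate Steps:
(1*j(0 - 1*(-5)))*8 = (1*(-5*(0 - 1*(-5))))*8 = (1*(-5*(0 + 5)))*8 = (1*(-5*5))*8 = (1*(-25))*8 = -25*8 = -200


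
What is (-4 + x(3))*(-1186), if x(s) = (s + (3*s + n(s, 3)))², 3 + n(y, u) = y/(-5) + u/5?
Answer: -91322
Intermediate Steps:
n(y, u) = -3 - y/5 + u/5 (n(y, u) = -3 + (y/(-5) + u/5) = -3 + (y*(-⅕) + u*(⅕)) = -3 + (-y/5 + u/5) = -3 - y/5 + u/5)
x(s) = (-12/5 + 19*s/5)² (x(s) = (s + (3*s + (-3 - s/5 + (⅕)*3)))² = (s + (3*s + (-3 - s/5 + ⅗)))² = (s + (3*s + (-12/5 - s/5)))² = (s + (-12/5 + 14*s/5))² = (-12/5 + 19*s/5)²)
(-4 + x(3))*(-1186) = (-4 + (-12 + 19*3)²/25)*(-1186) = (-4 + (-12 + 57)²/25)*(-1186) = (-4 + (1/25)*45²)*(-1186) = (-4 + (1/25)*2025)*(-1186) = (-4 + 81)*(-1186) = 77*(-1186) = -91322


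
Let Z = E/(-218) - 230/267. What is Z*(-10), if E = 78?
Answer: 354830/29103 ≈ 12.192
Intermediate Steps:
Z = -35483/29103 (Z = 78/(-218) - 230/267 = 78*(-1/218) - 230*1/267 = -39/109 - 230/267 = -35483/29103 ≈ -1.2192)
Z*(-10) = -35483/29103*(-10) = 354830/29103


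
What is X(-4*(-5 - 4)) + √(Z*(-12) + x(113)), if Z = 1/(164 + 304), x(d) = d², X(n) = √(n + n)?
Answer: 6*√2 + √19421610/39 ≈ 121.49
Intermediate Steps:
X(n) = √2*√n (X(n) = √(2*n) = √2*√n)
Z = 1/468 ≈ 0.0021368
X(-4*(-5 - 4)) + √(Z*(-12) + x(113)) = √2*√(-4*(-5 - 4)) + √((1/468)*(-12) + 113²) = √2*√(-4*(-9)) + √(-1/39 + 12769) = √2*√36 + √(497990/39) = √2*6 + √19421610/39 = 6*√2 + √19421610/39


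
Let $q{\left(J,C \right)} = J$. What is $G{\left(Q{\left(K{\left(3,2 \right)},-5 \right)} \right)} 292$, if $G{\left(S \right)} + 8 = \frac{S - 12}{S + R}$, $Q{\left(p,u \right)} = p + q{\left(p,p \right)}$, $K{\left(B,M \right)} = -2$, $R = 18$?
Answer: $- \frac{18688}{7} \approx -2669.7$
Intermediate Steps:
$Q{\left(p,u \right)} = 2 p$ ($Q{\left(p,u \right)} = p + p = 2 p$)
$G{\left(S \right)} = -8 + \frac{-12 + S}{18 + S}$ ($G{\left(S \right)} = -8 + \frac{S - 12}{S + 18} = -8 + \frac{-12 + S}{18 + S}$)
$G{\left(Q{\left(K{\left(3,2 \right)},-5 \right)} \right)} 292 = \frac{-156 - 7 \cdot 2 \left(-2\right)}{18 + 2 \left(-2\right)} 292 = \frac{-156 - -28}{18 - 4} \cdot 292 = \frac{-156 + 28}{14} \cdot 292 = \frac{1}{14} \left(-128\right) 292 = \left(- \frac{64}{7}\right) 292 = - \frac{18688}{7}$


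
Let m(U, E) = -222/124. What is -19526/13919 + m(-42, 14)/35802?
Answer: -466063181/332218692 ≈ -1.4029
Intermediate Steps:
m(U, E) = -111/62 (m(U, E) = -222*1/124 = -111/62)
-19526/13919 + m(-42, 14)/35802 = -19526/13919 - 111/62/35802 = -19526*1/13919 - 111/62*1/35802 = -19526/13919 - 37/739908 = -466063181/332218692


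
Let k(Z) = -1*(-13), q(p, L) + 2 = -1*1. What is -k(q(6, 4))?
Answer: -13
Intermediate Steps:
q(p, L) = -3 (q(p, L) = -2 - 1*1 = -2 - 1 = -3)
k(Z) = 13
-k(q(6, 4)) = -1*13 = -13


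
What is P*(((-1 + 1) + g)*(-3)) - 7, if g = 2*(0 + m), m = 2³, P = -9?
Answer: 425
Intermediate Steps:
m = 8
g = 16 (g = 2*(0 + 8) = 2*8 = 16)
P*(((-1 + 1) + g)*(-3)) - 7 = -9*((-1 + 1) + 16)*(-3) - 7 = -9*(0 + 16)*(-3) - 7 = -144*(-3) - 7 = -9*(-48) - 7 = 432 - 7 = 425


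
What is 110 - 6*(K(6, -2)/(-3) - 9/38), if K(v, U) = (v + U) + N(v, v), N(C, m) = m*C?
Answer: 3637/19 ≈ 191.42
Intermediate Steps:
N(C, m) = C*m
K(v, U) = U + v + v**2 (K(v, U) = (v + U) + v*v = (U + v) + v**2 = U + v + v**2)
110 - 6*(K(6, -2)/(-3) - 9/38) = 110 - 6*((-2 + 6 + 6**2)/(-3) - 9/38) = 110 - 6*((-2 + 6 + 36)*(-1/3) - 9*1/38) = 110 - 6*(40*(-1/3) - 9/38) = 110 - 6*(-40/3 - 9/38) = 110 - 6*(-1547/114) = 110 + 1547/19 = 3637/19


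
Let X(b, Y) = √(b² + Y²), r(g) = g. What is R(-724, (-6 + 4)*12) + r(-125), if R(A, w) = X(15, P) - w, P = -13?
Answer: -101 + √394 ≈ -81.151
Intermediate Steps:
X(b, Y) = √(Y² + b²)
R(A, w) = √394 - w (R(A, w) = √((-13)² + 15²) - w = √(169 + 225) - w = √394 - w)
R(-724, (-6 + 4)*12) + r(-125) = (√394 - (-6 + 4)*12) - 125 = (√394 - (-2)*12) - 125 = (√394 - 1*(-24)) - 125 = (√394 + 24) - 125 = (24 + √394) - 125 = -101 + √394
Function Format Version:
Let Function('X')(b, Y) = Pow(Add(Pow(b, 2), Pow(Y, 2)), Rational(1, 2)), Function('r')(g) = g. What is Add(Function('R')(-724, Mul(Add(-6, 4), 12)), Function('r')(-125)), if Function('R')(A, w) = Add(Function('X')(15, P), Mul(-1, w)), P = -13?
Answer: Add(-101, Pow(394, Rational(1, 2))) ≈ -81.151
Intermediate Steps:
Function('X')(b, Y) = Pow(Add(Pow(Y, 2), Pow(b, 2)), Rational(1, 2))
Function('R')(A, w) = Add(Pow(394, Rational(1, 2)), Mul(-1, w)) (Function('R')(A, w) = Add(Pow(Add(Pow(-13, 2), Pow(15, 2)), Rational(1, 2)), Mul(-1, w)) = Add(Pow(Add(169, 225), Rational(1, 2)), Mul(-1, w)) = Add(Pow(394, Rational(1, 2)), Mul(-1, w)))
Add(Function('R')(-724, Mul(Add(-6, 4), 12)), Function('r')(-125)) = Add(Add(Pow(394, Rational(1, 2)), Mul(-1, Mul(Add(-6, 4), 12))), -125) = Add(Add(Pow(394, Rational(1, 2)), Mul(-1, Mul(-2, 12))), -125) = Add(Add(Pow(394, Rational(1, 2)), Mul(-1, -24)), -125) = Add(Add(Pow(394, Rational(1, 2)), 24), -125) = Add(Add(24, Pow(394, Rational(1, 2))), -125) = Add(-101, Pow(394, Rational(1, 2)))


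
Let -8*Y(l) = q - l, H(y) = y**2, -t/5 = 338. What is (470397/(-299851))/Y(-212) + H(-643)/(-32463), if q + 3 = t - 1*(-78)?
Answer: -174056417809385/13656890407239 ≈ -12.745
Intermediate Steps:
t = -1690 (t = -5*338 = -1690)
q = -1615 (q = -3 + (-1690 - 1*(-78)) = -3 + (-1690 + 78) = -3 - 1612 = -1615)
Y(l) = 1615/8 + l/8 (Y(l) = -(-1615 - l)/8 = 1615/8 + l/8)
(470397/(-299851))/Y(-212) + H(-643)/(-32463) = (470397/(-299851))/(1615/8 + (1/8)*(-212)) + (-643)**2/(-32463) = (470397*(-1/299851))/(1615/8 - 53/2) + 413449*(-1/32463) = -470397/(299851*1403/8) - 413449/32463 = -470397/299851*8/1403 - 413449/32463 = -3763176/420690953 - 413449/32463 = -174056417809385/13656890407239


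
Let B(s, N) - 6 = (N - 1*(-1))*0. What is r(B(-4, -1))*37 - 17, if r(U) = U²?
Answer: 1315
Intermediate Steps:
B(s, N) = 6 (B(s, N) = 6 + (N - 1*(-1))*0 = 6 + (N + 1)*0 = 6 + (1 + N)*0 = 6 + 0 = 6)
r(B(-4, -1))*37 - 17 = 6²*37 - 17 = 36*37 - 17 = 1332 - 17 = 1315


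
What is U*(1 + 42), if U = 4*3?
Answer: 516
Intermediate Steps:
U = 12
U*(1 + 42) = 12*(1 + 42) = 12*43 = 516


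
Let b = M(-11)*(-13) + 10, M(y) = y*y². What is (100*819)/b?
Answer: 27300/5771 ≈ 4.7305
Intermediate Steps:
M(y) = y³
b = 17313 (b = (-11)³*(-13) + 10 = -1331*(-13) + 10 = 17303 + 10 = 17313)
(100*819)/b = (100*819)/17313 = 81900*(1/17313) = 27300/5771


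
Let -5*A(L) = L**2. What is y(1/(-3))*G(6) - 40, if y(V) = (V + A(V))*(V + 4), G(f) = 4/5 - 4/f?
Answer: -81352/2025 ≈ -40.174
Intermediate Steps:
A(L) = -L**2/5
G(f) = 4/5 - 4/f (G(f) = 4*(1/5) - 4/f = 4/5 - 4/f)
y(V) = (4 + V)*(V - V**2/5) (y(V) = (V - V**2/5)*(V + 4) = (V - V**2/5)*(4 + V) = (4 + V)*(V - V**2/5))
y(1/(-3))*G(6) - 40 = ((1/5)*(20 + 1/(-3) - (1/(-3))**2)/(-3))*(4/5 - 4/6) - 40 = ((1/5)*(-1/3)*(20 - 1/3 - (-1/3)**2))*(4/5 - 4*1/6) - 40 = ((1/5)*(-1/3)*(20 - 1/3 - 1*1/9))*(4/5 - 2/3) - 40 = ((1/5)*(-1/3)*(20 - 1/3 - 1/9))*(2/15) - 40 = ((1/5)*(-1/3)*(176/9))*(2/15) - 40 = -176/135*2/15 - 40 = -352/2025 - 40 = -81352/2025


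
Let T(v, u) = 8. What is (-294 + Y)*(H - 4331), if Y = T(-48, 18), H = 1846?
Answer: 710710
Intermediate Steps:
Y = 8
(-294 + Y)*(H - 4331) = (-294 + 8)*(1846 - 4331) = -286*(-2485) = 710710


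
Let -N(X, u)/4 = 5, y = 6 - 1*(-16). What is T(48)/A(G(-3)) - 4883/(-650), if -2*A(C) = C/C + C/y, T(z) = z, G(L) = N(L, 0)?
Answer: -681517/650 ≈ -1048.5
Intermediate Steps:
y = 22 (y = 6 + 16 = 22)
N(X, u) = -20 (N(X, u) = -4*5 = -20)
G(L) = -20
A(C) = -1/2 - C/44 (A(C) = -(C/C + C/22)/2 = -(1 + C*(1/22))/2 = -(1 + C/22)/2 = -1/2 - C/44)
T(48)/A(G(-3)) - 4883/(-650) = 48/(-1/2 - 1/44*(-20)) - 4883/(-650) = 48/(-1/2 + 5/11) - 4883*(-1/650) = 48/(-1/22) + 4883/650 = 48*(-22) + 4883/650 = -1056 + 4883/650 = -681517/650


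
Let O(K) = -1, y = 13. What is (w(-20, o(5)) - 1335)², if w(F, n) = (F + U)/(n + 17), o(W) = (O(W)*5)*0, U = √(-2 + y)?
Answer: (22715 - √11)²/289 ≈ 1.7848e+6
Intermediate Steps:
U = √11 (U = √(-2 + 13) = √11 ≈ 3.3166)
o(W) = 0 (o(W) = -1*5*0 = -5*0 = 0)
w(F, n) = (F + √11)/(17 + n) (w(F, n) = (F + √11)/(n + 17) = (F + √11)/(17 + n))
(w(-20, o(5)) - 1335)² = ((-20 + √11)/(17 + 0) - 1335)² = ((-20 + √11)/17 - 1335)² = ((-20/17 + √11/17) - 1335)² = (-22715/17 + √11/17)²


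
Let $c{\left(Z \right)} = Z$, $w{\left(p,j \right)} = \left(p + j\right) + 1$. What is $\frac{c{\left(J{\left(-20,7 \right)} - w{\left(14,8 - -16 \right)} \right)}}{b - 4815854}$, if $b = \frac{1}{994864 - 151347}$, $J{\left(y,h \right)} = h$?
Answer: $\frac{26992544}{4062254718517} \approx 6.6447 \cdot 10^{-6}$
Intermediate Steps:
$w{\left(p,j \right)} = 1 + j + p$ ($w{\left(p,j \right)} = \left(j + p\right) + 1 = 1 + j + p$)
$b = \frac{1}{843517} \approx 1.1855 \cdot 10^{-6}$
$\frac{c{\left(J{\left(-20,7 \right)} - w{\left(14,8 - -16 \right)} \right)}}{b - 4815854} = \frac{7 - \left(1 + \left(8 - -16\right) + 14\right)}{\frac{1}{843517} - 4815854} = \frac{7 - \left(1 + \left(8 + 16\right) + 14\right)}{- \frac{4062254718517}{843517}} = \left(7 - \left(1 + 24 + 14\right)\right) \left(- \frac{843517}{4062254718517}\right) = \left(7 - 39\right) \left(- \frac{843517}{4062254718517}\right) = \left(-32\right) \left(- \frac{843517}{4062254718517}\right) = \frac{26992544}{4062254718517}$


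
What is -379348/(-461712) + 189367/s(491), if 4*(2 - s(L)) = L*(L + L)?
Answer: -6951162901/9275678652 ≈ -0.74940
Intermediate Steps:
s(L) = 2 - L²/2 (s(L) = 2 - L*(L + L)/4 = 2 - L*2*L/4 = 2 - L²/2)
-379348/(-461712) + 189367/s(491) = -379348/(-461712) + 189367/(2 - ½*491²) = -379348*(-1/461712) + 189367/(2 - ½*241081) = 94837/115428 + 189367/(2 - 241081/2) = 94837/115428 + 189367/(-241077/2) = 94837/115428 + 189367*(-2/241077) = 94837/115428 - 378734/241077 = -6951162901/9275678652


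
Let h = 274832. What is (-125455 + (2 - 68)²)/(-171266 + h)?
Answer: -121099/103566 ≈ -1.1693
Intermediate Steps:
(-125455 + (2 - 68)²)/(-171266 + h) = (-125455 + (2 - 68)²)/(-171266 + 274832) = (-125455 + (-66)²)/103566 = (-125455 + 4356)*(1/103566) = -121099*1/103566 = -121099/103566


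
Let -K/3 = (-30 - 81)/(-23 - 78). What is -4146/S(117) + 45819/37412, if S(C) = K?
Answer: 5227127693/4152732 ≈ 1258.7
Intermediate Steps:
K = -333/101 (K = -3*(-30 - 81)/(-23 - 78) = -(-333)/(-101) = -(-333)*(-1)/101 = -3*111/101 = -333/101 ≈ -3.2970)
S(C) = -333/101
-4146/S(117) + 45819/37412 = -4146/(-333/101) + 45819/37412 = -4146*(-101/333) + 45819*(1/37412) = 139582/111 + 45819/37412 = 5227127693/4152732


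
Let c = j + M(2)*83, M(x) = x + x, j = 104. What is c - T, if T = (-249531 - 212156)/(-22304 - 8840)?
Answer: 13117097/31144 ≈ 421.18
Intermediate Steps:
M(x) = 2*x
c = 436 (c = 104 + (2*2)*83 = 104 + 4*83 = 104 + 332 = 436)
T = 461687/31144 (T = -461687/(-31144) = -461687*(-1/31144) = 461687/31144 ≈ 14.824)
c - T = 436 - 1*461687/31144 = 436 - 461687/31144 = 13117097/31144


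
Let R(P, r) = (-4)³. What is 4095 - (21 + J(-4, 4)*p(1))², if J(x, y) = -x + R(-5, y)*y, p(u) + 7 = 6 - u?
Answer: -271530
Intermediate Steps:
p(u) = -1 - u (p(u) = -7 + (6 - u) = -1 - u)
R(P, r) = -64
J(x, y) = -x - 64*y
4095 - (21 + J(-4, 4)*p(1))² = 4095 - (21 + (-1*(-4) - 64*4)*(-1 - 1*1))² = 4095 - (21 + (4 - 256)*(-1 - 1))² = 4095 - (21 - 252*(-2))² = 4095 - (21 + 504)² = 4095 - 1*525² = 4095 - 1*275625 = 4095 - 275625 = -271530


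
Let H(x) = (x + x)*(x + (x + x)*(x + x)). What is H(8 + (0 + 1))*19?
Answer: 113886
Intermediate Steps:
H(x) = 2*x*(x + 4*x²) (H(x) = (2*x)*(x + (2*x)*(2*x)) = (2*x)*(x + 4*x²) = 2*x*(x + 4*x²))
H(8 + (0 + 1))*19 = ((8 + (0 + 1))²*(2 + 8*(8 + (0 + 1))))*19 = ((8 + 1)²*(2 + 8*(8 + 1)))*19 = (9²*(2 + 8*9))*19 = (81*(2 + 72))*19 = (81*74)*19 = 5994*19 = 113886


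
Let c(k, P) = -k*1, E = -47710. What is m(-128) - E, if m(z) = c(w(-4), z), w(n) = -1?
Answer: 47711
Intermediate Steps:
c(k, P) = -k
m(z) = 1 (m(z) = -1*(-1) = 1)
m(-128) - E = 1 - 1*(-47710) = 1 + 47710 = 47711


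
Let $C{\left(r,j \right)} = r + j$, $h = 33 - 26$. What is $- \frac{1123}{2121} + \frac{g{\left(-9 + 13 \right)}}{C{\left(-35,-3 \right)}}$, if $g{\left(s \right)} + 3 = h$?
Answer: $- \frac{25579}{40299} \approx -0.63473$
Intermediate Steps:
$h = 7$ ($h = 33 - 26 = 7$)
$g{\left(s \right)} = 4$ ($g{\left(s \right)} = -3 + 7 = 4$)
$C{\left(r,j \right)} = j + r$
$- \frac{1123}{2121} + \frac{g{\left(-9 + 13 \right)}}{C{\left(-35,-3 \right)}} = - \frac{1123}{2121} + \frac{4}{-3 - 35} = \left(-1123\right) \frac{1}{2121} + \frac{4}{-38} = - \frac{1123}{2121} + 4 \left(- \frac{1}{38}\right) = - \frac{1123}{2121} - \frac{2}{19} = - \frac{25579}{40299}$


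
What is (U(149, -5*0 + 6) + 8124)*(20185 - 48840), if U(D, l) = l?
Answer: -232965150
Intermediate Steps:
(U(149, -5*0 + 6) + 8124)*(20185 - 48840) = ((-5*0 + 6) + 8124)*(20185 - 48840) = ((0 + 6) + 8124)*(-28655) = (6 + 8124)*(-28655) = 8130*(-28655) = -232965150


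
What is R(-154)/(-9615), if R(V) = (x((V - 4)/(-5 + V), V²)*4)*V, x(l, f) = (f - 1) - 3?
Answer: 4868864/3205 ≈ 1519.1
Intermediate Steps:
x(l, f) = -4 + f (x(l, f) = (-1 + f) - 3 = -4 + f)
R(V) = V*(-16 + 4*V²) (R(V) = ((-4 + V²)*4)*V = (-16 + 4*V²)*V = V*(-16 + 4*V²))
R(-154)/(-9615) = (4*(-154)*(-4 + (-154)²))/(-9615) = (4*(-154)*(-4 + 23716))*(-1/9615) = (4*(-154)*23712)*(-1/9615) = -14606592*(-1/9615) = 4868864/3205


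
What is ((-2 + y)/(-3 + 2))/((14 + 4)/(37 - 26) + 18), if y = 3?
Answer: -11/216 ≈ -0.050926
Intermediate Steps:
((-2 + y)/(-3 + 2))/((14 + 4)/(37 - 26) + 18) = ((-2 + 3)/(-3 + 2))/((14 + 4)/(37 - 26) + 18) = (1/(-1))/(18/11 + 18) = (1*(-1))/(18*(1/11) + 18) = -1/(18/11 + 18) = -1/216/11 = -1*11/216 = -11/216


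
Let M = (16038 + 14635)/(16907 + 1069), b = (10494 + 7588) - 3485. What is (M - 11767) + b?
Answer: 50902753/17976 ≈ 2831.7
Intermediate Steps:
b = 14597 (b = 18082 - 3485 = 14597)
M = 30673/17976 ≈ 1.7063
(M - 11767) + b = (30673/17976 - 11767) + 14597 = -211492919/17976 + 14597 = 50902753/17976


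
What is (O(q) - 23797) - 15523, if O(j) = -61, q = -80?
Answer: -39381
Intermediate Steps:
(O(q) - 23797) - 15523 = (-61 - 23797) - 15523 = -23858 - 15523 = -39381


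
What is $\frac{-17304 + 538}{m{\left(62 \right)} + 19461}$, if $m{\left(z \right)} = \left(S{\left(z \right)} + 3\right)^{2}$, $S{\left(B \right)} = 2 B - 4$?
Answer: $- \frac{8383}{17295} \approx -0.48471$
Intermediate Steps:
$S{\left(B \right)} = -4 + 2 B$
$m{\left(z \right)} = \left(-1 + 2 z\right)^{2}$ ($m{\left(z \right)} = \left(\left(-4 + 2 z\right) + 3\right)^{2} = \left(-1 + 2 z\right)^{2}$)
$\frac{-17304 + 538}{m{\left(62 \right)} + 19461} = \frac{-17304 + 538}{\left(-1 + 2 \cdot 62\right)^{2} + 19461} = - \frac{16766}{\left(-1 + 124\right)^{2} + 19461} = - \frac{16766}{123^{2} + 19461} = - \frac{16766}{15129 + 19461} = - \frac{16766}{34590} = \left(-16766\right) \frac{1}{34590} = - \frac{8383}{17295}$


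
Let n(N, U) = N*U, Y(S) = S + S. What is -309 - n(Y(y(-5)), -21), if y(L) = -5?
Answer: -519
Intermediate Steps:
Y(S) = 2*S
-309 - n(Y(y(-5)), -21) = -309 - 2*(-5)*(-21) = -309 - (-10)*(-21) = -309 - 1*210 = -309 - 210 = -519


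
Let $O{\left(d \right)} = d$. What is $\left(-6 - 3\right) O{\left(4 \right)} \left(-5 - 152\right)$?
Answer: $5652$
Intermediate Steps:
$\left(-6 - 3\right) O{\left(4 \right)} \left(-5 - 152\right) = \left(-6 - 3\right) 4 \left(-5 - 152\right) = \left(-9\right) 4 \left(-5 - 152\right) = \left(-36\right) \left(-157\right) = 5652$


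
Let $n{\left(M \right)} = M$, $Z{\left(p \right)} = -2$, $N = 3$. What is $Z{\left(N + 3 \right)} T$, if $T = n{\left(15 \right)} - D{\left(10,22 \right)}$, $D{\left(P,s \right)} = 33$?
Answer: $36$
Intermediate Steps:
$T = -18$ ($T = 15 - 33 = -18$)
$Z{\left(N + 3 \right)} T = \left(-2\right) \left(-18\right) = 36$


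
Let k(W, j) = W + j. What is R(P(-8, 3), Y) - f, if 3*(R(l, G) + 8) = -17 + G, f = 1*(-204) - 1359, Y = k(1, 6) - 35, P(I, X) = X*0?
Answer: 1540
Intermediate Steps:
P(I, X) = 0
Y = -28 (Y = (1 + 6) - 35 = 7 - 35 = -28)
f = -1563 (f = -204 - 1359 = -1563)
R(l, G) = -41/3 + G/3 (R(l, G) = -8 + (-17 + G)/3 = -8 + (-17/3 + G/3) = -41/3 + G/3)
R(P(-8, 3), Y) - f = (-41/3 + (⅓)*(-28)) - 1*(-1563) = (-41/3 - 28/3) + 1563 = -23 + 1563 = 1540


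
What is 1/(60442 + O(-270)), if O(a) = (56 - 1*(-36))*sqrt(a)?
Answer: 30221/1827760322 - 69*I*sqrt(30)/913880161 ≈ 1.6534e-5 - 4.1354e-7*I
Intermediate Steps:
O(a) = 92*sqrt(a) (O(a) = (56 + 36)*sqrt(a) = 92*sqrt(a))
1/(60442 + O(-270)) = 1/(60442 + 92*sqrt(-270)) = 1/(60442 + 92*(3*I*sqrt(30))) = 1/(60442 + 276*I*sqrt(30))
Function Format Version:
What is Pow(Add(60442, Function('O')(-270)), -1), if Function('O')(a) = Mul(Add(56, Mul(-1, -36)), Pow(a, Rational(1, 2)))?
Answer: Add(Rational(30221, 1827760322), Mul(Rational(-69, 913880161), I, Pow(30, Rational(1, 2)))) ≈ Add(1.6534e-5, Mul(-4.1354e-7, I))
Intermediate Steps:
Function('O')(a) = Mul(92, Pow(a, Rational(1, 2))) (Function('O')(a) = Mul(Add(56, 36), Pow(a, Rational(1, 2))) = Mul(92, Pow(a, Rational(1, 2))))
Pow(Add(60442, Function('O')(-270)), -1) = Pow(Add(60442, Mul(92, Pow(-270, Rational(1, 2)))), -1) = Pow(Add(60442, Mul(92, Mul(3, I, Pow(30, Rational(1, 2))))), -1) = Pow(Add(60442, Mul(276, I, Pow(30, Rational(1, 2)))), -1)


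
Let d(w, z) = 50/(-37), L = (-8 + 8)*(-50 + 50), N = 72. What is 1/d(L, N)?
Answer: -37/50 ≈ -0.74000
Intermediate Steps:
L = 0 (L = 0*0 = 0)
d(w, z) = -50/37 (d(w, z) = 50*(-1/37) = -50/37)
1/d(L, N) = 1/(-50/37) = -37/50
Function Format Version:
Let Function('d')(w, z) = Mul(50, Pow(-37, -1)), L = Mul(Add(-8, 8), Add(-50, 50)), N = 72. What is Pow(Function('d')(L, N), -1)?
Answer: Rational(-37, 50) ≈ -0.74000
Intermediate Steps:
L = 0 (L = Mul(0, 0) = 0)
Function('d')(w, z) = Rational(-50, 37) (Function('d')(w, z) = Mul(50, Rational(-1, 37)) = Rational(-50, 37))
Pow(Function('d')(L, N), -1) = Pow(Rational(-50, 37), -1) = Rational(-37, 50)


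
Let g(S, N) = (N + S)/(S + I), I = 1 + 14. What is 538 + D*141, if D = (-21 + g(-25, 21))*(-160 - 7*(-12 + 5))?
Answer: 1614743/5 ≈ 3.2295e+5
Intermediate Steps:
I = 15
g(S, N) = (N + S)/(15 + S) (g(S, N) = (N + S)/(S + 15) = (N + S)/(15 + S))
D = 11433/5 (D = (-21 + (21 - 25)/(15 - 25))*(-160 - 7*(-12 + 5)) = (-21 - 4/(-10))*(-160 - 7*(-7)) = (-21 - ⅒*(-4))*(-160 + 49) = (-21 + ⅖)*(-111) = -103/5*(-111) = 11433/5 ≈ 2286.6)
538 + D*141 = 538 + (11433/5)*141 = 538 + 1612053/5 = 1614743/5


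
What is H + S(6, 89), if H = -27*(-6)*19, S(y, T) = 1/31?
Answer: 95419/31 ≈ 3078.0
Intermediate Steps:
S(y, T) = 1/31
H = 3078 (H = 162*19 = 3078)
H + S(6, 89) = 3078 + 1/31 = 95419/31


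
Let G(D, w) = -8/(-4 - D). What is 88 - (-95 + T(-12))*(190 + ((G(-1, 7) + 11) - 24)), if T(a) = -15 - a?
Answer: 53086/3 ≈ 17695.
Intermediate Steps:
88 - (-95 + T(-12))*(190 + ((G(-1, 7) + 11) - 24)) = 88 - (-95 + (-15 - 1*(-12)))*(190 + ((8/(4 - 1) + 11) - 24)) = 88 - (-95 + (-15 + 12))*(190 + ((8/3 + 11) - 24)) = 88 - (-95 - 3)*(190 + ((8*(1/3) + 11) - 24)) = 88 - (-98)*(190 + ((8/3 + 11) - 24)) = 88 - (-98)*(190 + (41/3 - 24)) = 88 - (-98)*(190 - 31/3) = 88 - (-98)*539/3 = 88 - 1*(-52822/3) = 88 + 52822/3 = 53086/3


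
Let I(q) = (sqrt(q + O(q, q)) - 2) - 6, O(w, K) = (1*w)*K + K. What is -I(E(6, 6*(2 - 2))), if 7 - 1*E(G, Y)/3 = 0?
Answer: 8 - sqrt(483) ≈ -13.977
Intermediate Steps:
E(G, Y) = 21 (E(G, Y) = 21 - 3*0 = 21 + 0 = 21)
O(w, K) = K + K*w (O(w, K) = w*K + K = K*w + K = K + K*w)
I(q) = -8 + sqrt(q + q*(1 + q)) (I(q) = (sqrt(q + q*(1 + q)) - 2) - 6 = (-2 + sqrt(q + q*(1 + q))) - 6 = -8 + sqrt(q + q*(1 + q)))
-I(E(6, 6*(2 - 2))) = -(-8 + sqrt(21*(2 + 21))) = -(-8 + sqrt(21*23)) = -(-8 + sqrt(483)) = 8 - sqrt(483)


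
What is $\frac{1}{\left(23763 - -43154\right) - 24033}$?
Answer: $\frac{1}{42884} \approx 2.3319 \cdot 10^{-5}$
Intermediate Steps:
$\frac{1}{\left(23763 - -43154\right) - 24033} = \frac{1}{\left(23763 + 43154\right) - 24033} = \frac{1}{66917 - 24033} = \frac{1}{42884}$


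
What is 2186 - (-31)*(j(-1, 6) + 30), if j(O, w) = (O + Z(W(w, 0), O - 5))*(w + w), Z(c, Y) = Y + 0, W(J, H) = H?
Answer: 512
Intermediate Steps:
Z(c, Y) = Y
j(O, w) = 2*w*(-5 + 2*O) (j(O, w) = (O + (O - 5))*(w + w) = (O + (-5 + O))*(2*w) = (-5 + 2*O)*(2*w) = 2*w*(-5 + 2*O))
2186 - (-31)*(j(-1, 6) + 30) = 2186 - (-31)*(2*6*(-5 + 2*(-1)) + 30) = 2186 - (-31)*(2*6*(-5 - 2) + 30) = 2186 - (-31)*(2*6*(-7) + 30) = 2186 - (-31)*(-84 + 30) = 2186 - (-31)*(-54) = 2186 - 1*1674 = 2186 - 1674 = 512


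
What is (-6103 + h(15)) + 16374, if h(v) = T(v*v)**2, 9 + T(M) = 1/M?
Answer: 524065951/50625 ≈ 10352.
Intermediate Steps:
T(M) = -9 + 1/M
h(v) = (-9 + v**(-2))**2 (h(v) = (-9 + 1/(v*v))**2 = (-9 + 1/(v**2))**2 = (-9 + v**(-2))**2)
(-6103 + h(15)) + 16374 = (-6103 + (-1 + 9*15**2)**2/15**4) + 16374 = (-6103 + (-1 + 9*225)**2/50625) + 16374 = (-6103 + (-1 + 2025)**2/50625) + 16374 = (-6103 + (1/50625)*2024**2) + 16374 = (-6103 + (1/50625)*4096576) + 16374 = (-6103 + 4096576/50625) + 16374 = -304867799/50625 + 16374 = 524065951/50625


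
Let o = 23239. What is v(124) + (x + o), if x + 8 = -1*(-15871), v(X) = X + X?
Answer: 39350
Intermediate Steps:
v(X) = 2*X
x = 15863 (x = -8 - 1*(-15871) = -8 + 15871 = 15863)
v(124) + (x + o) = 2*124 + (15863 + 23239) = 248 + 39102 = 39350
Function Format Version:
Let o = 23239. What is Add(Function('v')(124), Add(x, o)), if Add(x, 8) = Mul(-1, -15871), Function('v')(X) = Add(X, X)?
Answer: 39350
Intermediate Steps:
Function('v')(X) = Mul(2, X)
x = 15863 (x = Add(-8, Mul(-1, -15871)) = Add(-8, 15871) = 15863)
Add(Function('v')(124), Add(x, o)) = Add(Mul(2, 124), Add(15863, 23239)) = Add(248, 39102) = 39350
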